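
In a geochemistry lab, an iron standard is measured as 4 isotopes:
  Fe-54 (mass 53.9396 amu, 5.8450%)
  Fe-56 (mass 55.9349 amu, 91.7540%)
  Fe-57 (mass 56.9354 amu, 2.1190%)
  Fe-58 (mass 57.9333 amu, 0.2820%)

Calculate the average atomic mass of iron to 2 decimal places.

Weight each isotope mass by its fractional abundance: 0.058450 × 53.9396 + 0.917540 × 55.9349 + 0.021190 × 56.9354 + 0.002820 × 57.9333
= 3.15277 + 51.32251 + 1.20646 + 0.16337 = 55.84511 amu

55.85 amu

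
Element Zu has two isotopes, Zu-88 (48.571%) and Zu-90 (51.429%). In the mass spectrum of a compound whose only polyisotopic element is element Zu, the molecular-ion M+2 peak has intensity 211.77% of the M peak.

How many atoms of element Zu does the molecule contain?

2

For n independent Zu atoms, I(M+2)/I(M) = n · (abundance Zu-90) / (abundance Zu-88) = n · 0.51429/0.48571.
n = 2.1177 × 0.48571/0.51429 = 2.00 ≈ 2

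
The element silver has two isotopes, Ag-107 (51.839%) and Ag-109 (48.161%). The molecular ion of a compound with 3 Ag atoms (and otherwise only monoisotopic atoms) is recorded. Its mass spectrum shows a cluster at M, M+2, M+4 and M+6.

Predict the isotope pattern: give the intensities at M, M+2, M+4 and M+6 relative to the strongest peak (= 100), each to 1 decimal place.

35.9 : 100.0 : 92.9 : 28.8

Each Ag atom is independently Ag-107 (p = 0.51839) or Ag-109 (q = 0.48161); the cluster is the binomial expansion (p + q)^3.
P(M) = 0.51839^3 = 0.139306
P(M+2) = 3 × 0.51839^2 × 0.48161^1 = 0.388267
P(M+4) = 3 × 0.51839^1 × 0.48161^2 = 0.360719
P(M+6) = 0.48161^3 = 0.111709
The M+2 peak is largest (0.388267); scaling to 100 gives 35.9 : 100.0 : 92.9 : 28.8.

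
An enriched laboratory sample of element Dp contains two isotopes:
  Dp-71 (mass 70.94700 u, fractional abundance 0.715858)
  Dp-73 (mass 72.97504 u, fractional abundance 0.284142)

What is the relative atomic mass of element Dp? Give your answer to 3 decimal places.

71.523 u

The abundance-weighted mean is 0.715858 × 70.94700 + 0.284142 × 72.97504
= 50.787978 + 20.735274 = 71.523252 u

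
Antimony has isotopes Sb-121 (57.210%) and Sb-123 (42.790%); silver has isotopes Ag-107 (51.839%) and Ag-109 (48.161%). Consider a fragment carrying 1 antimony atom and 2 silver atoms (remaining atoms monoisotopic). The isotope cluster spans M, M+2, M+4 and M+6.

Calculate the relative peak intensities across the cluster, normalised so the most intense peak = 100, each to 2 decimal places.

38.37 : 100.00 : 86.45 : 24.77

Antimony pattern (n=1): 0.5721 : 0.4279
Silver pattern (n=2): 0.26872819 : 0.49932362 : 0.23194819
Convolve the two distributions (both contribute in 2-u steps):
  M: 0.5721×0.26872819 = 0.153739
  M+2: 0.5721×0.49932362 + 0.4279×0.26872819 = 0.400652
  M+4: 0.5721×0.23194819 + 0.4279×0.49932362 = 0.346358
  M+6: 0.4279×0.23194819 = 0.099251
Scale to base peak (0.400652) = 100: 38.37 : 100.00 : 86.45 : 24.77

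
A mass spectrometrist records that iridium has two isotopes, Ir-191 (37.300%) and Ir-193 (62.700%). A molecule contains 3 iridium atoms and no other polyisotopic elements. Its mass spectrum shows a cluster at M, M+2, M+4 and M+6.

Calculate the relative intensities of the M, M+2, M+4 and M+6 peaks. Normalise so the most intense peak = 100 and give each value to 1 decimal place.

11.8 : 59.5 : 100.0 : 56.0

The 3 Ir atoms are independent, so intensities follow the terms of (0.37300 + 0.62700)^3.
P(M) = 0.37300^3 = 0.051895
P(M+2) = 3 × 0.37300^2 × 0.62700^1 = 0.261702
P(M+4) = 3 × 0.37300^1 × 0.62700^2 = 0.439911
P(M+6) = 0.62700^3 = 0.246492
The M+4 peak is largest (0.439911); scaling to 100 gives 11.8 : 59.5 : 100.0 : 56.0.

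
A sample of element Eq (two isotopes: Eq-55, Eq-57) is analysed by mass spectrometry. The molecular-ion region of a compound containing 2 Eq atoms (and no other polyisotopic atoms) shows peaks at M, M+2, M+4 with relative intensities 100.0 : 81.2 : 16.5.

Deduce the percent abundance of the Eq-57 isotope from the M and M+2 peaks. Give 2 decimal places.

Let p = fractional abundance of Eq-55. I(M+2)/I(M) = [C(2,1)·p^1·(1−p)] / p^2 = 2·(1−p)/p = 81.2/100.0 = 0.8120
(1−p)/p = 0.8120/2 = 0.4060  ⇒  p = 1/(1 + 0.4060) = 0.7112
Eq-55: 71.12%, Eq-57: 28.88%.

28.88%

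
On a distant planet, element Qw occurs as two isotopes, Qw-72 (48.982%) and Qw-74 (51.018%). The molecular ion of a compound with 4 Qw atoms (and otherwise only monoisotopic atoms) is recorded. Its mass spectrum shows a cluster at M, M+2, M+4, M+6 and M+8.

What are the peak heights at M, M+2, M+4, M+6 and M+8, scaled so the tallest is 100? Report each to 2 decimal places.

15.36 : 64.01 : 100.00 : 69.44 : 18.08

Expanding (0.48982 + 0.51018)^4:
P(M) = 0.48982^4 = 0.057563
P(M+2) = 4 × 0.48982^3 × 0.51018^1 = 0.239824
P(M+4) = 6 × 0.48982^2 × 0.51018^2 = 0.374689
P(M+6) = 4 × 0.48982^1 × 0.51018^3 = 0.260176
P(M+8) = 0.51018^4 = 0.067748
The M+4 peak is largest (0.374689); scaling to 100 gives 15.36 : 64.01 : 100.00 : 69.44 : 18.08.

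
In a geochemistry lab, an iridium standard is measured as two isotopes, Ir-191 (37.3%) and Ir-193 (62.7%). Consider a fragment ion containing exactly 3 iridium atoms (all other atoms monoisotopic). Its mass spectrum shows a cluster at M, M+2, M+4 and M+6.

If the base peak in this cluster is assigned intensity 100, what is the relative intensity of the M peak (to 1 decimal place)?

(0.373 + 0.627)^3 gives M 0.0519, M+2 0.2617, M+4 0.4399, M+6 0.2465; the largest is M+4.
P(M+4) = C(3,2) × 0.373^1 × 0.627^2 = 3 × 0.3730 × 0.393129 = 0.439911 (base)
P(M) = C(3,0) × 0.373^3 × 0.627^0 = 1 × 0.05189512 × 1.0000 = 0.051895
Relative intensity = 0.051895 / 0.439911 × 100 = 11.8

11.8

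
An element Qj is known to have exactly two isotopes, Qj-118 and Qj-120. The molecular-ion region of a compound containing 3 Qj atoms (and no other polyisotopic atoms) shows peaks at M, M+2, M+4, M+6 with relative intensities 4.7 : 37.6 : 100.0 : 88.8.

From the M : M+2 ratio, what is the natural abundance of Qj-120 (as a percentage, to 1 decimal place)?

72.7%

Let p = fractional abundance of Qj-118. I(M+2)/I(M) = [C(3,1)·p^2·(1−p)] / p^3 = 3·(1−p)/p = 37.6/4.7 = 8.0000
(1−p)/p = 8.0000/3 = 2.6667  ⇒  p = 1/(1 + 2.6667) = 0.2727
Qj-118: 27.3%, Qj-120: 72.7%.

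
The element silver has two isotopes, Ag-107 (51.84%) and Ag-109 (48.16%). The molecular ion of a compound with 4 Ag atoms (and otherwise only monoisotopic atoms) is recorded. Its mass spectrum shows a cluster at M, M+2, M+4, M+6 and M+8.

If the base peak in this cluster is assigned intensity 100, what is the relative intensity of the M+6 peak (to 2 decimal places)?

(0.5184 + 0.4816)^4 gives M 0.0722, M+2 0.2684, M+4 0.3740, M+6 0.2316, M+8 0.0538; the largest is M+4.
P(M+4) = C(4,2) × 0.5184^2 × 0.4816^2 = 6 × 0.26873856 × 0.23193856 = 0.373985 (base)
P(M+6) = C(4,3) × 0.5184^1 × 0.4816^3 = 4 × 0.5184 × 0.11170161 = 0.231624
Relative intensity = 0.231624 / 0.373985 × 100 = 61.93

61.93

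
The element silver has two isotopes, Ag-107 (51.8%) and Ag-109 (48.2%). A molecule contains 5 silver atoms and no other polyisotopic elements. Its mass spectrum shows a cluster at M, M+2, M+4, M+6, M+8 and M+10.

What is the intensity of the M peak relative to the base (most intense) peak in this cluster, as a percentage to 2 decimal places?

Term probabilities: M 0.0373, M+2 0.1735, M+4 0.3229, M+6 0.3005, M+8 0.1398, M+10 0.0260. Base peak = M+4.
P(M+4) = C(5,2) × 0.518^3 × 0.482^2 = 10 × 0.13899183 × 0.232324 = 0.322911 (base)
P(M) = C(5,0) × 0.518^5 × 0.482^0 = 1 × 0.03729484 × 1.0000 = 0.037295
Relative intensity = 0.037295 / 0.322911 × 100 = 11.55

11.55%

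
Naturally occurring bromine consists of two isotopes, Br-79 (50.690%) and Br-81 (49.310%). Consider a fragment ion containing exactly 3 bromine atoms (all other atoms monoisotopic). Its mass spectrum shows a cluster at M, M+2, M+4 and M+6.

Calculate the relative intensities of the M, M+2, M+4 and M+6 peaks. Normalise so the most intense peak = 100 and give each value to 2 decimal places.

34.27 : 100.00 : 97.28 : 31.54

The 3 Br atoms are independent, so intensities follow the terms of (0.50690 + 0.49310)^3.
P(M) = 0.50690^3 = 0.130247
P(M+2) = 3 × 0.50690^2 × 0.49310^1 = 0.380103
P(M+4) = 3 × 0.50690^1 × 0.49310^2 = 0.369755
P(M+6) = 0.49310^3 = 0.119896
The M+2 peak is largest (0.380103); scaling to 100 gives 34.27 : 100.00 : 97.28 : 31.54.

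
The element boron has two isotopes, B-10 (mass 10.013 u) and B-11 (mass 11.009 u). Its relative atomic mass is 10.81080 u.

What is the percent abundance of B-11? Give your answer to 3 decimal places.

Writing the weighted mean with unknown fraction x of B-10:
10.013·x + 11.009·(1 − x) = 10.81080
(10.013 − 11.009)·x = 10.81080 − 11.009
x = -0.19820 / -0.996 = 0.19900 → 19.900% B-10, 80.100% B-11.

80.100%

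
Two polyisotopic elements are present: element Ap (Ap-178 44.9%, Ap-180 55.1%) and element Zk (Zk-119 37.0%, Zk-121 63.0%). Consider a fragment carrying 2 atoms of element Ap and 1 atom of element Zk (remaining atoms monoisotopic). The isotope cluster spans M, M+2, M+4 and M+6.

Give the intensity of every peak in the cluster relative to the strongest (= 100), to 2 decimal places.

17.59 : 73.12 : 100.00 : 45.10

Element Ap pattern (n=2): 0.201601 : 0.494798 : 0.303601
Element Zk pattern (n=1): 0.3700 : 0.6300
Convolve the two distributions (both contribute in 2-u steps):
  M: 0.201601×0.3700 = 0.074592
  M+2: 0.201601×0.6300 + 0.494798×0.3700 = 0.310084
  M+4: 0.494798×0.6300 + 0.303601×0.3700 = 0.424055
  M+6: 0.303601×0.6300 = 0.191269
Scale to base peak (0.424055) = 100: 17.59 : 73.12 : 100.00 : 45.10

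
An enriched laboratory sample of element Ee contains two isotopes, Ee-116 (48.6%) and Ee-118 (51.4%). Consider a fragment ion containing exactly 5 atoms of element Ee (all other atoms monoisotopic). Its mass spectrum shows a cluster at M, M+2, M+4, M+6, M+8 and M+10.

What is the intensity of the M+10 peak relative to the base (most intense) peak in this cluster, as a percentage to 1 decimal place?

11.2%

Term probabilities: M 0.0271, M+2 0.1434, M+4 0.3033, M+6 0.3207, M+8 0.1696, M+10 0.0359. Base peak = M+6.
P(M+6) = C(5,3) × 0.486^2 × 0.514^3 = 10 × 0.236196 × 0.13579674 = 0.320746 (base)
P(M+10) = C(5,5) × 0.486^0 × 0.514^5 = 1 × 1.0000 × 0.03587696 = 0.035877
Relative intensity = 0.035877 / 0.320746 × 100 = 11.2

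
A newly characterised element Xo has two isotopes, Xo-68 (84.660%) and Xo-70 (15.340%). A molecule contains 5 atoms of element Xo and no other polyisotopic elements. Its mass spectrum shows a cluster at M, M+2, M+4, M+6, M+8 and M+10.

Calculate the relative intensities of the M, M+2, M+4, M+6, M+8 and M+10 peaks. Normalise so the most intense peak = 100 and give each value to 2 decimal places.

100.00 : 90.60 : 32.83 : 5.95 : 0.54 : 0.02

The 5 Xo atoms are independent, so intensities follow the terms of (0.84660 + 0.15340)^5.
P(M) = 0.84660^5 = 0.434902
P(M+2) = 5 × 0.84660^4 × 0.15340^1 = 0.394011
P(M+4) = 10 × 0.84660^3 × 0.15340^2 = 0.142786
P(M+6) = 10 × 0.84660^2 × 0.15340^3 = 0.025872
P(M+8) = 5 × 0.84660^1 × 0.15340^4 = 0.002344
P(M+10) = 0.15340^5 = 0.000085
The M peak is largest (0.434902); scaling to 100 gives 100.00 : 90.60 : 32.83 : 5.95 : 0.54 : 0.02.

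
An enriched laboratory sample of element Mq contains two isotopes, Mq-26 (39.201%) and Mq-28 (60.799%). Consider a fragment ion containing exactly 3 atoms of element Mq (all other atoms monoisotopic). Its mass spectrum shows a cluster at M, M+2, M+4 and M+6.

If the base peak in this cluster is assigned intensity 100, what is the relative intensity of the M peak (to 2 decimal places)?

13.86

Binomial terms of (0.39201 + 0.60799)^3: M 0.0602, M+2 0.2803, M+4 0.4347, M+6 0.2247 → M+4 is the base peak.
P(M+4) = C(3,2) × 0.39201^1 × 0.60799^2 = 3 × 0.39201 × 0.36965184 = 0.434722 (base)
P(M) = C(3,0) × 0.39201^3 × 0.60799^0 = 1 × 0.0602409 × 1.0000 = 0.060241
Relative intensity = 0.060241 / 0.434722 × 100 = 13.86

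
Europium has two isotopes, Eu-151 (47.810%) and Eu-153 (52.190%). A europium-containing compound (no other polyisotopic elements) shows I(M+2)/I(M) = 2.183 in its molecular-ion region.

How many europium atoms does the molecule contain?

2

With n Eu atoms, P(M+2)/P(M) = C(n,1)·p^(n−1)q / p^n = n·q/p = n · 0.52190/0.47810.
n = 2.183 × 0.47810/0.52190 = 2.00 ≈ 2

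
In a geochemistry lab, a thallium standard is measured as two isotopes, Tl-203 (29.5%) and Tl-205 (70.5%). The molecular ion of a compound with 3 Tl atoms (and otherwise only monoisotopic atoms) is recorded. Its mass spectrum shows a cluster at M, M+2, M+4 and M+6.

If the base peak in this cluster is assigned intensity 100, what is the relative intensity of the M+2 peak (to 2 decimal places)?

(0.295 + 0.705)^3 gives M 0.0257, M+2 0.1841, M+4 0.4399, M+6 0.3504; the largest is M+4.
P(M+4) = C(3,2) × 0.295^1 × 0.705^2 = 3 × 0.2950 × 0.497025 = 0.439867 (base)
P(M+2) = C(3,1) × 0.295^2 × 0.705^1 = 3 × 0.087025 × 0.7050 = 0.184058
Relative intensity = 0.184058 / 0.439867 × 100 = 41.84

41.84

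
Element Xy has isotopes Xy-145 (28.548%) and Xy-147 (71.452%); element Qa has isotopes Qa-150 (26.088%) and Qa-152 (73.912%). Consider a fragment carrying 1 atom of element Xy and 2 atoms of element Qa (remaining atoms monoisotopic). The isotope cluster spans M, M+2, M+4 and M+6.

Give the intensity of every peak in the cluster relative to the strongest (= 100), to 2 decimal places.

4.50 : 36.78 : 100.00 : 90.46

Element Xy pattern (n=1): 0.28548 : 0.71452
Element Qa pattern (n=2): 0.06805837 : 0.38564325 : 0.54629837
Convolve the two distributions (both contribute in 2-u steps):
  M: 0.28548×0.06805837 = 0.019429
  M+2: 0.28548×0.38564325 + 0.71452×0.06805837 = 0.158723
  M+4: 0.28548×0.54629837 + 0.71452×0.38564325 = 0.431507
  M+6: 0.71452×0.54629837 = 0.390341
Scale to base peak (0.431507) = 100: 4.50 : 36.78 : 100.00 : 90.46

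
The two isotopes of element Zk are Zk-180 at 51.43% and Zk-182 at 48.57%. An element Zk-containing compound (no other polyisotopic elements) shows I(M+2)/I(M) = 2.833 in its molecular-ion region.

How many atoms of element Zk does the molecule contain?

3

For n independent Zk atoms, I(M+2)/I(M) = n · (abundance Zk-182) / (abundance Zk-180) = n · 0.4857/0.5143.
n = 2.833 × 0.5143/0.4857 = 3.00 ≈ 3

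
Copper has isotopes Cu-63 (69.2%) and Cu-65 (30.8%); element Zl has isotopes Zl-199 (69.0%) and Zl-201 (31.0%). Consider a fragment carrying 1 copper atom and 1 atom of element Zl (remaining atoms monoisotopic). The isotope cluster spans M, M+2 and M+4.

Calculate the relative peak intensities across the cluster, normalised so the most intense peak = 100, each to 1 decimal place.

Copper pattern (n=1): 0.6920 : 0.3080
Element Zl pattern (n=1): 0.6900 : 0.3100
Convolve the two distributions (both contribute in 2-u steps):
  M: 0.6920×0.6900 = 0.477480
  M+2: 0.6920×0.3100 + 0.3080×0.6900 = 0.427040
  M+4: 0.3080×0.3100 = 0.095480
Scale to base peak (0.477480) = 100: 100.0 : 89.4 : 20.0

100.0 : 89.4 : 20.0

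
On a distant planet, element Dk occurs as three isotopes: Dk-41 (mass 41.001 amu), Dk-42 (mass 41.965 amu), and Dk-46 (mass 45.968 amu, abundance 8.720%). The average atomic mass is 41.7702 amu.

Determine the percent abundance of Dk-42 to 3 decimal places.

34.863%

Let x and y be the fractions of Dk-41 and Dk-42. Then x + y = 1 − 0.08720 = 0.91280 and 41.001x + 41.965y = 41.7702 − 0.08720×45.968 = 37.7617904.
Substituting: 41.001x + 41.965(0.91280 − x) = 37.7617904
(41.001 − 41.965)x = -0.5438616  ⇒  x = 0.56417, y = 0.34863
Dk-41: 56.417%, Dk-42: 34.863%.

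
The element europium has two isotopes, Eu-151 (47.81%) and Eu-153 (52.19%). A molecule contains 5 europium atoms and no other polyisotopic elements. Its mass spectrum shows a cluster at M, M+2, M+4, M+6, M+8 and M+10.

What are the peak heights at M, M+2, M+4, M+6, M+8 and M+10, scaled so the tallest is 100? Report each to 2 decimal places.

7.69 : 41.96 : 91.61 : 100.00 : 54.58 : 11.92

The 5 Eu atoms are independent, so intensities follow the terms of (0.4781 + 0.5219)^5.
P(M) = 0.4781^5 = 0.024980
P(M+2) = 5 × 0.4781^4 × 0.5219^1 = 0.136343
P(M+4) = 10 × 0.4781^3 × 0.5219^2 = 0.297667
P(M+6) = 10 × 0.4781^2 × 0.5219^3 = 0.324937
P(M+8) = 5 × 0.4781^1 × 0.5219^4 = 0.177353
P(M+10) = 0.5219^5 = 0.038720
The M+6 peak is largest (0.324937); scaling to 100 gives 7.69 : 41.96 : 91.61 : 100.00 : 54.58 : 11.92.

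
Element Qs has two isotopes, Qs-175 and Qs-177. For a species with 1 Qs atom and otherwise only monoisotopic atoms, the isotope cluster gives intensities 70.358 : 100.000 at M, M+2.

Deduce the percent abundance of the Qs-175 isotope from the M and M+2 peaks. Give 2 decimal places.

41.30%

If p is the fraction of Qs that is Qs-175, then I(M+2)/I(M) = [C(1,1)·p^0·(1−p)] / p^1 = 1·(1−p)/p = 100.000/70.358 = 1.4213
(1−p)/p = 1.4213/1 = 1.4213  ⇒  p = 1/(1 + 1.4213) = 0.4130
Qs-175: 41.30%, Qs-177: 58.70%.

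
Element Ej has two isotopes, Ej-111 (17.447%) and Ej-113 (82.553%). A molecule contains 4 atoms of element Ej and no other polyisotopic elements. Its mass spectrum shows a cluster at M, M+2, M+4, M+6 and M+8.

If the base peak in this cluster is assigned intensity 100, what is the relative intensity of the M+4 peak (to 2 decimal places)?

26.80

Binomial terms of (0.17447 + 0.82553)^4: M 0.0009, M+2 0.0175, M+4 0.1245, M+6 0.3926, M+8 0.4644 → M+8 is the base peak.
P(M+8) = C(4,4) × 0.17447^0 × 0.82553^4 = 1 × 1.0000 × 0.46444195 = 0.464442 (base)
P(M+4) = C(4,2) × 0.17447^2 × 0.82553^2 = 6 × 0.03043978 × 0.68149978 = 0.124468
Relative intensity = 0.124468 / 0.464442 × 100 = 26.80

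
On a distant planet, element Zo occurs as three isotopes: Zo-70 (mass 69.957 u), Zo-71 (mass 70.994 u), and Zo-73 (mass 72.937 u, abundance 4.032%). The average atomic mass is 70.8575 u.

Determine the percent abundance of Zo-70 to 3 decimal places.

20.718%

Let x and y be the fractions of Zo-70 and Zo-71. Then x + y = 1 − 0.04032 = 0.95968 and 69.957x + 70.994y = 70.8575 − 0.04032×72.937 = 67.91668016.
Substituting: 69.957x + 70.994(0.95968 − x) = 67.91668016
(69.957 − 70.994)x = -0.21484176  ⇒  x = 0.20718, y = 0.75250
Zo-70: 20.718%, Zo-71: 75.250%.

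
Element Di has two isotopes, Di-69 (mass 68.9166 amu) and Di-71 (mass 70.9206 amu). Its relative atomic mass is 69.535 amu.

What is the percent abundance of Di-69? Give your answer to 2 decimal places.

69.14%

Writing the weighted mean with unknown fraction x of Di-69:
68.9166·x + 70.9206·(1 − x) = 69.535
(68.9166 − 70.9206)·x = 69.535 − 70.9206
x = -1.3856 / -2.0040 = 0.69142 → 69.14% Di-69, 30.86% Di-71.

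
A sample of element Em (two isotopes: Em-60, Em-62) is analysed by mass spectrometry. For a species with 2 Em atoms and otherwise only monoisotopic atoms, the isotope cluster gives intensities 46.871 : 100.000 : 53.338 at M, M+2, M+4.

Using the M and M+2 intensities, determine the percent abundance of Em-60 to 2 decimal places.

48.38%

If p is the fraction of Em that is Em-60, then I(M+2)/I(M) = [C(2,1)·p^1·(1−p)] / p^2 = 2·(1−p)/p = 100.000/46.871 = 2.1335
(1−p)/p = 2.1335/2 = 1.0668  ⇒  p = 1/(1 + 1.0668) = 0.4838
Em-60: 48.38%, Em-62: 51.62%.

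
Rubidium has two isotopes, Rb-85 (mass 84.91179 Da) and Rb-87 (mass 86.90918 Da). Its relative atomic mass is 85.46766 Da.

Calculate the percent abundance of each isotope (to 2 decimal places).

Rb-85: 72.17%, Rb-87: 27.83%

Writing the weighted mean with unknown fraction x of Rb-85:
84.91179·x + 86.90918·(1 − x) = 85.46766
(84.91179 − 86.90918)·x = 85.46766 − 86.90918
x = -1.44152 / -1.99739 = 0.72170 → 72.17% Rb-85, 27.83% Rb-87.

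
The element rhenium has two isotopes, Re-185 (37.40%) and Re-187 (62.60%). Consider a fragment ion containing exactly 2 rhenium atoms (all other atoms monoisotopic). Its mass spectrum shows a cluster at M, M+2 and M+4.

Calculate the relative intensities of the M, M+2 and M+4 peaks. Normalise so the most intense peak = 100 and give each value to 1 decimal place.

29.9 : 100.0 : 83.7

The 2 Re atoms are independent, so intensities follow the terms of (0.3740 + 0.6260)^2.
P(M) = 0.3740^2 = 0.139876
P(M+2) = 2 × 0.3740^1 × 0.6260^1 = 0.468248
P(M+4) = 0.6260^2 = 0.391876
The M+2 peak is largest (0.468248); scaling to 100 gives 29.9 : 100.0 : 83.7.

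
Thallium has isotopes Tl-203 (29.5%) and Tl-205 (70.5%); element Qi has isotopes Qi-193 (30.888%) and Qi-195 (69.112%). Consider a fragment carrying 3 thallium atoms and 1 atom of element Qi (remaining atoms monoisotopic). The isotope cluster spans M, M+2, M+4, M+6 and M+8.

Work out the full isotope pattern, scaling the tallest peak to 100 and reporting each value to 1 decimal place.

Thallium pattern (n=3): 0.02567237 : 0.18405787 : 0.43986713 : 0.35040263
Element Qi pattern (n=1): 0.30888 : 0.69112
Convolve the two distributions (both contribute in 2-u steps):
  M: 0.02567237×0.30888 = 0.007930
  M+2: 0.02567237×0.69112 + 0.18405787×0.30888 = 0.074594
  M+4: 0.18405787×0.69112 + 0.43986713×0.30888 = 0.263072
  M+6: 0.43986713×0.69112 + 0.35040263×0.30888 = 0.412233
  M+8: 0.35040263×0.69112 = 0.242170
Scale to base peak (0.412233) = 100: 1.9 : 18.1 : 63.8 : 100.0 : 58.7

1.9 : 18.1 : 63.8 : 100.0 : 58.7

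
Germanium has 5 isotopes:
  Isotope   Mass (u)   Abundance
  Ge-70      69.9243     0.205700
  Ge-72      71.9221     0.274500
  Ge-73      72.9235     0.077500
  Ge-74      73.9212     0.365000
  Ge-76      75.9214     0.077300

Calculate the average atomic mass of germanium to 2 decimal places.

Average mass = Σ (abundance × isotope mass) = 0.205700 × 69.9243 + 0.274500 × 71.9221 + 0.077500 × 72.9235 + 0.365000 × 73.9212 + 0.077300 × 75.9214
= 14.38343 + 19.74262 + 5.65157 + 26.98124 + 5.86872 = 72.62758 u

72.63 u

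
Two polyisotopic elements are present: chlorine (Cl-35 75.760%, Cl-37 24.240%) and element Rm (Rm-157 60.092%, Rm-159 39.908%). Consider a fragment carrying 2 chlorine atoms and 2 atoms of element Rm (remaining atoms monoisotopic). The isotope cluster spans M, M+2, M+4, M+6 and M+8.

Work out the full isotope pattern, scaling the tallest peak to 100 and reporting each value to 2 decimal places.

Chlorine pattern (n=2): 0.57395776 : 0.36728448 : 0.05875776
Element Rm pattern (n=2): 0.36110485 : 0.47963031 : 0.15926485
Convolve the two distributions (both contribute in 2-u steps):
  M: 0.57395776×0.36110485 = 0.207259
  M+2: 0.57395776×0.47963031 + 0.36728448×0.36110485 = 0.407916
  M+4: 0.57395776×0.15926485 + 0.36728448×0.47963031 + 0.05875776×0.36110485 = 0.288790
  M+6: 0.36728448×0.15926485 + 0.05875776×0.47963031 = 0.086678
  M+8: 0.05875776×0.15926485 = 0.009358
Scale to base peak (0.407916) = 100: 50.81 : 100.00 : 70.80 : 21.25 : 2.29

50.81 : 100.00 : 70.80 : 21.25 : 2.29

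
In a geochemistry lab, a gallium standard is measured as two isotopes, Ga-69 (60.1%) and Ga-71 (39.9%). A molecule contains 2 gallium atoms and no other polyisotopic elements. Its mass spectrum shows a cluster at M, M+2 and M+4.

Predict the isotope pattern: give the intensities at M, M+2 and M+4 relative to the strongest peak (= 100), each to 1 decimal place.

Expanding (0.601 + 0.399)^2:
P(M) = 0.601^2 = 0.361201
P(M+2) = 2 × 0.601^1 × 0.399^1 = 0.479598
P(M+4) = 0.399^2 = 0.159201
The M+2 peak is largest (0.479598); scaling to 100 gives 75.3 : 100.0 : 33.2.

75.3 : 100.0 : 33.2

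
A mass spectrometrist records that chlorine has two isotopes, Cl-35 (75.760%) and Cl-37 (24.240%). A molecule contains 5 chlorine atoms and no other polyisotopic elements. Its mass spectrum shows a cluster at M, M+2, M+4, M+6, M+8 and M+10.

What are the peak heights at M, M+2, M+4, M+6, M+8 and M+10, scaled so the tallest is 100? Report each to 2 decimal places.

62.51 : 100.00 : 63.99 : 20.47 : 3.28 : 0.21

The 5 Cl atoms are independent, so intensities follow the terms of (0.75760 + 0.24240)^5.
P(M) = 0.75760^5 = 0.249574
P(M+2) = 5 × 0.75760^4 × 0.24240^1 = 0.399266
P(M+4) = 10 × 0.75760^3 × 0.24240^2 = 0.255497
P(M+6) = 10 × 0.75760^2 × 0.24240^3 = 0.081748
P(M+8) = 5 × 0.75760^1 × 0.24240^4 = 0.013078
P(M+10) = 0.24240^5 = 0.000837
The M+2 peak is largest (0.399266); scaling to 100 gives 62.51 : 100.00 : 63.99 : 20.47 : 3.28 : 0.21.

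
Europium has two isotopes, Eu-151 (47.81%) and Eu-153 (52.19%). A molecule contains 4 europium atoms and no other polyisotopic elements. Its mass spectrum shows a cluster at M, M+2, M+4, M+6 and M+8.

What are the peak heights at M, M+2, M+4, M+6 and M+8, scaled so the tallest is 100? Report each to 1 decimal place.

Expanding (0.4781 + 0.5219)^4:
P(M) = 0.4781^4 = 0.052249
P(M+2) = 4 × 0.4781^3 × 0.5219^1 = 0.228141
P(M+4) = 6 × 0.4781^2 × 0.5219^2 = 0.373563
P(M+6) = 4 × 0.4781^1 × 0.5219^3 = 0.271857
P(M+8) = 0.5219^4 = 0.074191
The M+4 peak is largest (0.373563); scaling to 100 gives 14.0 : 61.1 : 100.0 : 72.8 : 19.9.

14.0 : 61.1 : 100.0 : 72.8 : 19.9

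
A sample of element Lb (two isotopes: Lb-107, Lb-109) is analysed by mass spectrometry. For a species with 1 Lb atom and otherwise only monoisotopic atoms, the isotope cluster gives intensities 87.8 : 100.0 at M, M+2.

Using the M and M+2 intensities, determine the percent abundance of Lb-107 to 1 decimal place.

46.8%

If p is the fraction of Lb that is Lb-107, then I(M+2)/I(M) = [C(1,1)·p^0·(1−p)] / p^1 = 1·(1−p)/p = 100.0/87.8 = 1.1390
(1−p)/p = 1.1390/1 = 1.1390  ⇒  p = 1/(1 + 1.1390) = 0.4675
Lb-107: 46.8%, Lb-109: 53.2%.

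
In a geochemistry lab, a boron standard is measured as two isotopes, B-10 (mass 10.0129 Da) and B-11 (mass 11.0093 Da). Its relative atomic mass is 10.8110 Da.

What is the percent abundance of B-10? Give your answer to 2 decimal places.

Let x be the fractional abundance of B-10; then B-11 has abundance 1 − x.
10.0129·x + 11.0093·(1 − x) = 10.8110
(10.0129 − 11.0093)·x = 10.8110 − 11.0093
x = -0.1983 / -0.9964 = 0.19902 → 19.90% B-10, 80.10% B-11.

19.90%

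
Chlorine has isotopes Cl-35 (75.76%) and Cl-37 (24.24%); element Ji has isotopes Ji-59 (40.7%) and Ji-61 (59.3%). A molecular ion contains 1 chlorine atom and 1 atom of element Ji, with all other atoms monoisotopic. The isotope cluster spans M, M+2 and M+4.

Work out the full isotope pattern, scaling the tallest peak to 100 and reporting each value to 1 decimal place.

Chlorine pattern (n=1): 0.7576 : 0.2424
Element Ji pattern (n=1): 0.4070 : 0.5930
Convolve the two distributions (both contribute in 2-u steps):
  M: 0.7576×0.4070 = 0.308343
  M+2: 0.7576×0.5930 + 0.2424×0.4070 = 0.547914
  M+4: 0.2424×0.5930 = 0.143743
Scale to base peak (0.547914) = 100: 56.3 : 100.0 : 26.2

56.3 : 100.0 : 26.2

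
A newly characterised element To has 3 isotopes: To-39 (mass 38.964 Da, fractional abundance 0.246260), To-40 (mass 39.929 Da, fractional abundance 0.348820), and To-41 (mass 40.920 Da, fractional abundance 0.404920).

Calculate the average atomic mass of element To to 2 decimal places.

The abundance-weighted mean is 0.246260 × 38.964 + 0.348820 × 39.929 + 0.404920 × 40.920
= 9.5953 + 13.9280 + 16.5693 = 40.0926 Da

40.09 Da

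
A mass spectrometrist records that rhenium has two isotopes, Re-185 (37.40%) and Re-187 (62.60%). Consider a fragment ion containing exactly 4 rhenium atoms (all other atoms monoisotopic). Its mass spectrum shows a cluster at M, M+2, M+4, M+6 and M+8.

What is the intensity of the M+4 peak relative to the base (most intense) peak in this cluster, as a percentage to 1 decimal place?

(0.3740 + 0.6260)^4 gives M 0.0196, M+2 0.1310, M+4 0.3289, M+6 0.3670, M+8 0.1536; the largest is M+6.
P(M+6) = C(4,3) × 0.3740^1 × 0.6260^3 = 4 × 0.3740 × 0.24531438 = 0.366990 (base)
P(M+4) = C(4,2) × 0.3740^2 × 0.6260^2 = 6 × 0.139876 × 0.391876 = 0.328884
Relative intensity = 0.328884 / 0.366990 × 100 = 89.6

89.6%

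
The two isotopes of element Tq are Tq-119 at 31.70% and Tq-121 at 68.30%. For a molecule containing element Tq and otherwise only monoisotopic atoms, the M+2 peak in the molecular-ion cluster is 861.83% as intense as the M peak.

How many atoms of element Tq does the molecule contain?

The M+2/M ratio from n Tq atoms is n · q/p = n · 0.6830/0.3170.
n = 8.6183 × 0.3170/0.6830 = 4.00 ≈ 4

4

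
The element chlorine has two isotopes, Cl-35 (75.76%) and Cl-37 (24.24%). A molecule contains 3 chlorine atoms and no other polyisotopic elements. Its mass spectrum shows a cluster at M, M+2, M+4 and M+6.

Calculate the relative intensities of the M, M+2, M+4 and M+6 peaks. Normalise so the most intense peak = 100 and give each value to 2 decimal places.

Expanding (0.7576 + 0.2424)^3:
P(M) = 0.7576^3 = 0.434830
P(M+2) = 3 × 0.7576^2 × 0.2424^1 = 0.417382
P(M+4) = 3 × 0.7576^1 × 0.2424^2 = 0.133545
P(M+6) = 0.2424^3 = 0.014243
The M peak is largest (0.434830); scaling to 100 gives 100.00 : 95.99 : 30.71 : 3.28.

100.00 : 95.99 : 30.71 : 3.28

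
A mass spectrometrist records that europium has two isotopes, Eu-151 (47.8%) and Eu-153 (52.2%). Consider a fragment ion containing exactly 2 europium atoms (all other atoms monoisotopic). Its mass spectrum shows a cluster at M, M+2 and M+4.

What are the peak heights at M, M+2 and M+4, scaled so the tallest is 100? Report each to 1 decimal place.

45.8 : 100.0 : 54.6

Expanding (0.478 + 0.522)^2:
P(M) = 0.478^2 = 0.228484
P(M+2) = 2 × 0.478^1 × 0.522^1 = 0.499032
P(M+4) = 0.522^2 = 0.272484
The M+2 peak is largest (0.499032); scaling to 100 gives 45.8 : 100.0 : 54.6.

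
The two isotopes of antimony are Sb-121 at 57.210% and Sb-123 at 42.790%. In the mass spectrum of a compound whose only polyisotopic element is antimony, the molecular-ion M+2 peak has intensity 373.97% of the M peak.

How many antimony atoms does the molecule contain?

The M+2/M ratio from n Sb atoms is n · q/p = n · 0.42790/0.57210.
n = 3.7397 × 0.57210/0.42790 = 5.00 ≈ 5

5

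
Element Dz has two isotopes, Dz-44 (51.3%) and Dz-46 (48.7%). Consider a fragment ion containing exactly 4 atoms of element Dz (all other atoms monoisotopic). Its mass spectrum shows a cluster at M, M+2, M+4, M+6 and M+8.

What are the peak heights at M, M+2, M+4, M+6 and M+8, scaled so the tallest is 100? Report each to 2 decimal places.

Each Dz atom is independently Dz-44 (p = 0.513) or Dz-46 (q = 0.487); the cluster is the binomial expansion (p + q)^4.
P(M) = 0.513^4 = 0.069258
P(M+2) = 4 × 0.513^3 × 0.487^1 = 0.262991
P(M+4) = 6 × 0.513^2 × 0.487^2 = 0.374493
P(M+6) = 4 × 0.513^1 × 0.487^3 = 0.237009
P(M+8) = 0.487^4 = 0.056249
The M+4 peak is largest (0.374493); scaling to 100 gives 18.49 : 70.23 : 100.00 : 63.29 : 15.02.

18.49 : 70.23 : 100.00 : 63.29 : 15.02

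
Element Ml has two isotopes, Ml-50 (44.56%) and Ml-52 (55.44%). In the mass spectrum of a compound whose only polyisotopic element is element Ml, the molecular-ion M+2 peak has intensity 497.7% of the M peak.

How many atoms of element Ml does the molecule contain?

4

With n Ml atoms, P(M+2)/P(M) = C(n,1)·p^(n−1)q / p^n = n·q/p = n · 0.5544/0.4456.
n = 4.977 × 0.4456/0.5544 = 4.00 ≈ 4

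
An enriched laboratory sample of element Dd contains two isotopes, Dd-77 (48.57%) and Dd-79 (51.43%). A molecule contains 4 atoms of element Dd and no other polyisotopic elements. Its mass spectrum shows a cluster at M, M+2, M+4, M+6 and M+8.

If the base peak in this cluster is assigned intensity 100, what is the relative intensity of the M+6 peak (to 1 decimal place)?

70.6

(0.4857 + 0.5143)^4 gives M 0.0557, M+2 0.2357, M+4 0.3744, M+6 0.2643, M+8 0.0700; the largest is M+4.
P(M+4) = C(4,2) × 0.4857^2 × 0.5143^2 = 6 × 0.23590449 × 0.26450449 = 0.374387 (base)
P(M+6) = C(4,3) × 0.4857^1 × 0.5143^3 = 4 × 0.4857 × 0.13603466 = 0.264288
Relative intensity = 0.264288 / 0.374387 × 100 = 70.6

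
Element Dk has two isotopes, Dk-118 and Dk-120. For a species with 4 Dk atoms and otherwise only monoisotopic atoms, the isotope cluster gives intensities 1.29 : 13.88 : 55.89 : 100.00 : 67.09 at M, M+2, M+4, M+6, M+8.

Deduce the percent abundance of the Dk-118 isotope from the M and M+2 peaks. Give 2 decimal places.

If p is the fraction of Dk that is Dk-118, then I(M+2)/I(M) = [C(4,1)·p^3·(1−p)] / p^4 = 4·(1−p)/p = 13.88/1.29 = 10.7597
(1−p)/p = 10.7597/4 = 2.6899  ⇒  p = 1/(1 + 2.6899) = 0.2710
Dk-118: 27.10%, Dk-120: 72.90%.

27.10%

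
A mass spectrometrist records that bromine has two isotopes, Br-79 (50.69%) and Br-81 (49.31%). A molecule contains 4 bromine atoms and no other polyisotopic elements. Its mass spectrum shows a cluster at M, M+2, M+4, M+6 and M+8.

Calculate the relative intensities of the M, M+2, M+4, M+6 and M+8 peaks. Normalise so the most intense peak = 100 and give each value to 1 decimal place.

Expanding (0.5069 + 0.4931)^4:
P(M) = 0.5069^4 = 0.066022
P(M+2) = 4 × 0.5069^3 × 0.4931^1 = 0.256899
P(M+4) = 6 × 0.5069^2 × 0.4931^2 = 0.374857
P(M+6) = 4 × 0.5069^1 × 0.4931^3 = 0.243101
P(M+8) = 0.4931^4 = 0.059121
The M+4 peak is largest (0.374857); scaling to 100 gives 17.6 : 68.5 : 100.0 : 64.9 : 15.8.

17.6 : 68.5 : 100.0 : 64.9 : 15.8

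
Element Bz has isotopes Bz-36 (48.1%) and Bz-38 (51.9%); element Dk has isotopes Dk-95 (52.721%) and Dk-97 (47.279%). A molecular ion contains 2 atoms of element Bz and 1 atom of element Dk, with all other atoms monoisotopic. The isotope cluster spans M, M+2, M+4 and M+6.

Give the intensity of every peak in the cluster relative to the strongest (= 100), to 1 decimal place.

Element Bz pattern (n=2): 0.231361 : 0.499278 : 0.269361
Element Dk pattern (n=1): 0.52721 : 0.47279
Convolve the two distributions (both contribute in 2-u steps):
  M: 0.231361×0.52721 = 0.121976
  M+2: 0.231361×0.47279 + 0.499278×0.52721 = 0.372610
  M+4: 0.499278×0.47279 + 0.269361×0.52721 = 0.378063
  M+6: 0.269361×0.47279 = 0.127351
Scale to base peak (0.378063) = 100: 32.3 : 98.6 : 100.0 : 33.7

32.3 : 98.6 : 100.0 : 33.7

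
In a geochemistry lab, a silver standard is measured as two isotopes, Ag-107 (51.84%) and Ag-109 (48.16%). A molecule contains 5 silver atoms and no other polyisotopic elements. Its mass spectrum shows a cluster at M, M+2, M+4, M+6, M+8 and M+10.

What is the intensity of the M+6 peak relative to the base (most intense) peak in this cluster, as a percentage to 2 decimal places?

92.90%

Term probabilities: M 0.0374, M+2 0.1739, M+4 0.3231, M+6 0.3002, M+8 0.1394, M+10 0.0259. Base peak = M+4.
P(M+4) = C(5,2) × 0.5184^3 × 0.4816^2 = 10 × 0.13931407 × 0.23193856 = 0.323123 (base)
P(M+6) = C(5,3) × 0.5184^2 × 0.4816^3 = 10 × 0.26873856 × 0.11170161 = 0.300185
Relative intensity = 0.300185 / 0.323123 × 100 = 92.90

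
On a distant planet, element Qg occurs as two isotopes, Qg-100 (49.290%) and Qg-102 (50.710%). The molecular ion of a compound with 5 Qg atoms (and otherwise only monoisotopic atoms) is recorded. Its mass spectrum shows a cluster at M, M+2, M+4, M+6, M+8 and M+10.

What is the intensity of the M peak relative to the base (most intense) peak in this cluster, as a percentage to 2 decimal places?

(0.49290 + 0.50710)^5 gives M 0.0291, M+2 0.1497, M+4 0.3079, M+6 0.3168, M+8 0.1630, M+10 0.0335; the largest is M+6.
P(M+6) = C(5,3) × 0.49290^2 × 0.50710^3 = 10 × 0.24295041 × 0.13040097 = 0.316810 (base)
P(M) = C(5,0) × 0.49290^5 × 0.50710^0 = 1 × 0.02909337 × 1.0000 = 0.029093
Relative intensity = 0.029093 / 0.316810 × 100 = 9.18

9.18%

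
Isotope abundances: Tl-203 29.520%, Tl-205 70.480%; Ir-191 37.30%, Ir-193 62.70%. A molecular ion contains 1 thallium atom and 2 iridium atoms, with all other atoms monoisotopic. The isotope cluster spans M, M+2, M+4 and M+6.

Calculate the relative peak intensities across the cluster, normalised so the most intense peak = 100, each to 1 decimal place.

Thallium pattern (n=1): 0.2952 : 0.7048
Iridium pattern (n=2): 0.139129 : 0.467742 : 0.393129
Convolve the two distributions (both contribute in 2-u steps):
  M: 0.2952×0.139129 = 0.041071
  M+2: 0.2952×0.467742 + 0.7048×0.139129 = 0.236136
  M+4: 0.2952×0.393129 + 0.7048×0.467742 = 0.445716
  M+6: 0.7048×0.393129 = 0.277077
Scale to base peak (0.445716) = 100: 9.2 : 53.0 : 100.0 : 62.2

9.2 : 53.0 : 100.0 : 62.2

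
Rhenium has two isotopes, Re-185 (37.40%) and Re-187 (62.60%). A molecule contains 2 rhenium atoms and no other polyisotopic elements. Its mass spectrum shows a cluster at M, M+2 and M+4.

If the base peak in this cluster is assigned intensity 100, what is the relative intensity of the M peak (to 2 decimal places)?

29.87

Binomial terms of (0.3740 + 0.6260)^2: M 0.1399, M+2 0.4682, M+4 0.3919 → M+2 is the base peak.
P(M+2) = C(2,1) × 0.3740^1 × 0.6260^1 = 2 × 0.3740 × 0.6260 = 0.468248 (base)
P(M) = C(2,0) × 0.3740^2 × 0.6260^0 = 1 × 0.139876 × 1.0000 = 0.139876
Relative intensity = 0.139876 / 0.468248 × 100 = 29.87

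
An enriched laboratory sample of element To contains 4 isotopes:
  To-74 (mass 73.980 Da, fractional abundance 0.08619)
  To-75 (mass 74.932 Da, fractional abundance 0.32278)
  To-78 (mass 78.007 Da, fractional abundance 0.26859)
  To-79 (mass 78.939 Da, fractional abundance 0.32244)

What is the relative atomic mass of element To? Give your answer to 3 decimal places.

76.968 Da

The abundance-weighted mean is 0.08619 × 73.980 + 0.32278 × 74.932 + 0.26859 × 78.007 + 0.32244 × 78.939
= 6.3763 + 24.1866 + 20.9519 + 25.4531 = 76.9679 Da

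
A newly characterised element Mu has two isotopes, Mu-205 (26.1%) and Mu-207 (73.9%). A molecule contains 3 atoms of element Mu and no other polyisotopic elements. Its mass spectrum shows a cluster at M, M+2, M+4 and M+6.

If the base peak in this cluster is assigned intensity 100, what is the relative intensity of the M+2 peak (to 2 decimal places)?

Term probabilities: M 0.0178, M+2 0.1510, M+4 0.4276, M+6 0.4036. Base peak = M+4.
P(M+4) = C(3,2) × 0.261^1 × 0.739^2 = 3 × 0.2610 × 0.546121 = 0.427613 (base)
P(M+2) = C(3,1) × 0.261^2 × 0.739^1 = 3 × 0.068121 × 0.7390 = 0.151024
Relative intensity = 0.151024 / 0.427613 × 100 = 35.32

35.32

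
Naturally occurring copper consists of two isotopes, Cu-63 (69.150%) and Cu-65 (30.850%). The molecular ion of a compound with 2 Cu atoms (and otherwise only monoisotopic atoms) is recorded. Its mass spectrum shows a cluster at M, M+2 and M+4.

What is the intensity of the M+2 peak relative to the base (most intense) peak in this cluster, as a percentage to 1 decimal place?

Term probabilities: M 0.4782, M+2 0.4267, M+4 0.0952. Base peak = M.
P(M) = C(2,0) × 0.69150^2 × 0.30850^0 = 1 × 0.47817225 × 1.0000 = 0.478172 (base)
P(M+2) = C(2,1) × 0.69150^1 × 0.30850^1 = 2 × 0.6915 × 0.3085 = 0.426656
Relative intensity = 0.426656 / 0.478172 × 100 = 89.2

89.2%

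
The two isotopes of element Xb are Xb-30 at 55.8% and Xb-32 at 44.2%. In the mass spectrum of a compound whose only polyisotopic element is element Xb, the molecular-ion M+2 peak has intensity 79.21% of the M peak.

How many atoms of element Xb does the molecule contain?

For n independent Xb atoms, I(M+2)/I(M) = n · (abundance Xb-32) / (abundance Xb-30) = n · 0.442/0.558.
n = 0.7921 × 0.558/0.442 = 1.00 ≈ 1

1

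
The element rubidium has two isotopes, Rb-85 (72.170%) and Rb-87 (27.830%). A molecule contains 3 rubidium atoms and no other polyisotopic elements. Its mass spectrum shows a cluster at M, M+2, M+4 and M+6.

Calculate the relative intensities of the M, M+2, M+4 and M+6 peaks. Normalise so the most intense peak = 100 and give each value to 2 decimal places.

86.44 : 100.00 : 38.56 : 4.96

The 3 Rb atoms are independent, so intensities follow the terms of (0.72170 + 0.27830)^3.
P(M) = 0.72170^3 = 0.375898
P(M+2) = 3 × 0.72170^2 × 0.27830^1 = 0.434858
P(M+4) = 3 × 0.72170^1 × 0.27830^2 = 0.167689
P(M+6) = 0.27830^3 = 0.021555
The M+2 peak is largest (0.434858); scaling to 100 gives 86.44 : 100.00 : 38.56 : 4.96.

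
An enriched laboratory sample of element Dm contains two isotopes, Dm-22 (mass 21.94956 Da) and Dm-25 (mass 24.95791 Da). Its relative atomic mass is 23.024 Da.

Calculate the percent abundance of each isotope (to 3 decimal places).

Dm-22: 64.285%, Dm-25: 35.715%

Let x be the fractional abundance of Dm-22; then Dm-25 has abundance 1 − x.
21.94956·x + 24.95791·(1 − x) = 23.024
(21.94956 − 24.95791)·x = 23.024 − 24.95791
x = -1.93391 / -3.00835 = 0.64285 → 64.285% Dm-22, 35.715% Dm-25.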